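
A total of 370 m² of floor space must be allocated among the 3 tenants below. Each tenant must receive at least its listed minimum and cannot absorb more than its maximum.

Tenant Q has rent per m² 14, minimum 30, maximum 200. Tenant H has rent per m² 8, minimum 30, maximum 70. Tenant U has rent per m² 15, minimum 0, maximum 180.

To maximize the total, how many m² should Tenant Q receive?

160

Meeting every minimum uses 30+30+0 = 60 m², leaving 310.
Rank by rent per m²: Tenant U 15 > Tenant Q 14 > Tenant H 8.
Tenant U takes 180 more to reach its cap of 180 ; 130 left.
Tenant Q has room for 170 more but only 130 remain, so it gets 160.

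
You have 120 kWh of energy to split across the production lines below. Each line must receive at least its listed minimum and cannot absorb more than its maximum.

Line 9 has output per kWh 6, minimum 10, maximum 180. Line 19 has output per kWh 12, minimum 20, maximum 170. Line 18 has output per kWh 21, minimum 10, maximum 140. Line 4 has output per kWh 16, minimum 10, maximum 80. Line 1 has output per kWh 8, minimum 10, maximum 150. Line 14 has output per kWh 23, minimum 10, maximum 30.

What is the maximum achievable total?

2070

Meeting every minimum uses 10+20+10+10+10+10 = 70 kWh, leaving 50.
Highest output per kWh first: Line 14 23 > Line 18 21 > Line 4 16 > Line 19 12 > Line 1 8 > Line 9 6.
Line 14: +20 to 30 (cap) — 30 left.
Only 30 left; Line 18 takes them to reach 40.
Total = 6×10 + 12×20 + 21×40 + 16×10 + 8×10 + 23×30 = 2070.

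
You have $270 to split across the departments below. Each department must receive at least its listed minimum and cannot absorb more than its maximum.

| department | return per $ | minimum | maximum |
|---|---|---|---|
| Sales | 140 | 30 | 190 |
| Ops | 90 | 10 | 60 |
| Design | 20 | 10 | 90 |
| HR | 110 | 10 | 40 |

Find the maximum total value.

33900

Meeting every minimum uses 30+10+10+10 = 60 $, leaving 210.
Highest return per $ first: Sales 140 > HR 110 > Ops 90 > Design 20.
Give Sales 160 more to hit its cap of 190 ; 50 left.
Give HR 30 more to hit its cap of 40 ; 20 left.
Ops has room for 50 more but only 20 remain, so it gets 30.
Total = 140×190 + 90×30 + 20×10 + 110×40 = 33900.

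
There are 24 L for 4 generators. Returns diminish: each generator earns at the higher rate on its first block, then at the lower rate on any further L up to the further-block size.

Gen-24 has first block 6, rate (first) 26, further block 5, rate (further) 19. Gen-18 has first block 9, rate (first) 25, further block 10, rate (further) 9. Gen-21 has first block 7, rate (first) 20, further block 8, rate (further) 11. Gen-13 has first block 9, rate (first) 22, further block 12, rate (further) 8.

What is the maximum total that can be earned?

579

Treat each block as its own option and order by rate: Gen-24/first 26 > Gen-18/first 25 > Gen-13/first 22 > Gen-21/first 20 > Gen-24/second 19 > Gen-21/second 11 > Gen-18/second 9 > Gen-13/second 8.
Fill Gen-24 first block (6 at 26) — 18 left.
Gen-18 first at 25: fill all 9 — 9 left.
Fill Gen-13 first block (9 at 22) — 0 left.
Total = 26×6 + 25×9 + 22×9 = 579.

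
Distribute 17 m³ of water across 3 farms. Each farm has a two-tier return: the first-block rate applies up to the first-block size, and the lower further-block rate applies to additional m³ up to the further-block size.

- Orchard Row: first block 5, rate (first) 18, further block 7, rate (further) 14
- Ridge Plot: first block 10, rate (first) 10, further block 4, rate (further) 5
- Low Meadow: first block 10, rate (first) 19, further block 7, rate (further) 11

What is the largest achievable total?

Rank every tier by rate: Low Meadow/first 19 > Orchard Row/first 18 > Orchard Row/second 14 > Low Meadow/second 11 > Ridge Plot/first 10 > Ridge Plot/second 5.
Low Meadow/first (19): +10 → 7 left.
Fill Orchard Row first block (5 at 18) → 2 left.
Orchard Row second at 14: only 2 left, fill 2.
Total = 19×10 + 18×5 + 14×2 = 308.

308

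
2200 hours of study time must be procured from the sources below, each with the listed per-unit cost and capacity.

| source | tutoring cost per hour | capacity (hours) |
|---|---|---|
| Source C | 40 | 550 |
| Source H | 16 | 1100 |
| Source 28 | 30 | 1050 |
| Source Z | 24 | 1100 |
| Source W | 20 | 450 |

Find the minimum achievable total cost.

Use sources in increasing cost order.
Take 1100 from Source H at 16 → need 1100 more.
Source W at 20: take all 450 hours → 650 still needed.
Source Z at 24: take 650 of its 1100 → requirement met.
Source 28, Source C: unused.
Cost = 1100×16 + 450×20 + 650×24 = 42200.

42200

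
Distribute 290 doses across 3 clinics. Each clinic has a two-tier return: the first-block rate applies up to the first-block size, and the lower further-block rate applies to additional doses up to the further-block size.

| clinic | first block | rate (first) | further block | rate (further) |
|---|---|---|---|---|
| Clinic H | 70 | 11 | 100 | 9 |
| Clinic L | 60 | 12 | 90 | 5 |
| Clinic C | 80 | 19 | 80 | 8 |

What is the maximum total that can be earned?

3730

Order all 6 blocks by rate: Clinic C/tier1 19 > Clinic L/tier1 12 > Clinic H/tier1 11 > Clinic H/tier2 9 > Clinic C/tier2 8 > Clinic L/tier2 5.
Fill Clinic C tier1 block (80 at 19) ; 210 left.
Fill Clinic L tier1 block (60 at 12) ; 150 left.
Fill Clinic H tier1 block (70 at 11) ; 80 left.
Clinic H/tier2: +80 of 100 at 9; pool empty.
Total = 19×80 + 12×60 + 11×70 + 9×80 = 3730.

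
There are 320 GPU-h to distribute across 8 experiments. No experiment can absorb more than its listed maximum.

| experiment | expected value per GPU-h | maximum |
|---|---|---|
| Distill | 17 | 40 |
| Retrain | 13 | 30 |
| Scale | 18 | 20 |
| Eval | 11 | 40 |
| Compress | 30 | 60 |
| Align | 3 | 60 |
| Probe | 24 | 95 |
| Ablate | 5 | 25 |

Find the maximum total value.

Order the experiments by expected value per GPU-h: Compress 30 > Probe 24 > Scale 18 > Distill 17 > Retrain 13 > Eval 11 > Ablate 5 > Align 3.
Give Compress 60 to hit its cap of 60 ; 260 left.
Probe: +95 to 95 (cap) ; 165 left.
Give Scale 20 to hit its cap of 20 ; 145 left.
Distill: +40 to 40 (cap) ; 105 left.
Retrain takes 30 to reach its cap of 30 ; 75 left.
Eval takes 40 to reach its cap of 40 ; 35 left.
Give Ablate 25 to hit its cap of 25 ; 10 left.
Align has room for 60 but only 10 remain, so it gets 10.
Total = 17×40 + 13×30 + 18×20 + 11×40 + 30×60 + 3×10 + 24×95 + 5×25 = 6105.

6105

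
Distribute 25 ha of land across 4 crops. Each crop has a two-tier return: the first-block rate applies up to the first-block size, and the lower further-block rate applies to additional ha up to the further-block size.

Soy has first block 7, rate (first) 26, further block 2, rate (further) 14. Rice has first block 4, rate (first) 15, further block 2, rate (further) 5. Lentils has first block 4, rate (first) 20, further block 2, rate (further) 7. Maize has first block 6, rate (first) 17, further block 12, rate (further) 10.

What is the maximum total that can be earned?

Treat each block as its own option and order by rate: Soy/first 26 > Lentils/first 20 > Maize/first 17 > Rice/first 15 > Soy/second 14 > Maize/second 10 > Lentils/second 7 > Rice/second 5.
Fill Soy first block (7 at 26) — 18 left.
Fill Lentils first block (4 at 20) — 14 left.
Maize first at 17: fill all 6 — 8 left.
Rice/first (15): +4 — 4 left.
Fill Soy second block (2 at 14) — 2 left.
Maize/second: +2 of 12 at 10; pool empty.
Total = 26×7 + 20×4 + 17×6 + 15×4 + 14×2 + 10×2 = 472.

472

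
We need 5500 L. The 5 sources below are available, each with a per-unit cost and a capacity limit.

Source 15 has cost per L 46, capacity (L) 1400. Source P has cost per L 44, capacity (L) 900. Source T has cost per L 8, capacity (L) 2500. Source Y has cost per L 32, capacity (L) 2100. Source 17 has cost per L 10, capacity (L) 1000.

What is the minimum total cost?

94000

Cheapest first:
Source T at 8: take all 2500 L → 3000 still needed.
Take 1000 from Source 17 at 10 → need 2000 more.
Source Y at 32: take 2000 of its 2100 → requirement met.
Source P, Source 15: unused.
Cost = 2500×8 + 1000×10 + 2000×32 = 94000.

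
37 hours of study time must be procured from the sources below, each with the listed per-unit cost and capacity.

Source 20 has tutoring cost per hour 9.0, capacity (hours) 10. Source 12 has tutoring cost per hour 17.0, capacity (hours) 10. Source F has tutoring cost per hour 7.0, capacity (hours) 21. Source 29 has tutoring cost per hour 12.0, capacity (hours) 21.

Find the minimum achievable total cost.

Use sources in increasing cost order.
Source F (7.0): use full 21 ; 16 hours to go.
Take 10 from Source 20 at 9.0 ; need 6 more.
Source 29 (12.0): take the remaining 6 ; done.
Source 12: unused.
Cost = 21×7.0 + 10×9.0 + 6×12.0 = 309.

309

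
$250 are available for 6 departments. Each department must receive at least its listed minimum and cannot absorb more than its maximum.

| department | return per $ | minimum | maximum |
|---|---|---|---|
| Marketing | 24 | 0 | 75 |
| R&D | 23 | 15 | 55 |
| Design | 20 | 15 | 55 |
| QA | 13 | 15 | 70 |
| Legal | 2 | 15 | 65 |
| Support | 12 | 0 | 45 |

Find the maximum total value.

Meeting every minimum uses 0+15+15+15+15+0 = 60 $, leaving 190.
Rank by return per $: Marketing 24 > R&D 23 > Design 20 > QA 13 > Support 12 > Legal 2.
Marketing takes 75 more to reach its cap of 75 — 115 left.
R&D: +40 to 55 (cap) — 75 left.
Design: +40 to 55 (cap) — 35 left.
QA has room for 55 more but only 35 remain, so it gets 50.
Total = 24×75 + 23×55 + 20×55 + 13×50 + 2×15 = 4845.

4845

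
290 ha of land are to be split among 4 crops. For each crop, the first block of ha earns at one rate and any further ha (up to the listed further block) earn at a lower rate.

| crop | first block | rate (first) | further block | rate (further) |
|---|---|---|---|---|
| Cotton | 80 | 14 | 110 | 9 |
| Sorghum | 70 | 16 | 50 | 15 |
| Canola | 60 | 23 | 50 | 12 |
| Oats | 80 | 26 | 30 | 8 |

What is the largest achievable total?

Order all 8 blocks by rate: Oats/T1 26 > Canola/T1 23 > Sorghum/T1 16 > Sorghum/T2 15 > Cotton/T1 14 > Canola/T2 12 > Cotton/T2 9 > Oats/T2 8.
Oats T1 at 26: fill all 80 — 210 left.
Canola/T1 (23): +60 — 150 left.
Sorghum/T1 (16): +70 — 80 left.
Fill Sorghum T2 block (50 at 15) — 30 left.
Cotton T1 at 14: only 30 left, fill 30.
Total = 26×80 + 23×60 + 16×70 + 15×50 + 14×30 = 5750.

5750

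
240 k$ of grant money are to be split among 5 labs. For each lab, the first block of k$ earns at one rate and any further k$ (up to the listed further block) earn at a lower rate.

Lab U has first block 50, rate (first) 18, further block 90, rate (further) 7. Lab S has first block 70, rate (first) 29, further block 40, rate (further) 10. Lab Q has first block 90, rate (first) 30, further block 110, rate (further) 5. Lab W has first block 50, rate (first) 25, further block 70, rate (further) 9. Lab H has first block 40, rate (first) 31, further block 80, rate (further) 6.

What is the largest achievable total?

Rank every tier by rate: Lab H/first 31 > Lab Q/first 30 > Lab S/first 29 > Lab W/first 25 > Lab U/first 18 > Lab S/second 10 > Lab W/second 9 > Lab U/second 7 > Lab H/second 6 > Lab Q/second 5.
Lab H/first (31): +40 → 200 left.
Lab Q first at 30: fill all 90 → 110 left.
Lab S/first (29): +70 → 40 left.
Lab W first at 25: only 40 left, fill 40.
Total = 31×40 + 30×90 + 29×70 + 25×40 = 6970.

6970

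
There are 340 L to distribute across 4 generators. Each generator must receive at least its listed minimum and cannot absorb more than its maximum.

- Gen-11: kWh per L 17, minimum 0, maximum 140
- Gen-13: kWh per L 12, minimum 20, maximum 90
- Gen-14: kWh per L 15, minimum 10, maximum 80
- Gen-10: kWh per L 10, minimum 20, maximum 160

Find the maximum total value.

Meeting every minimum uses 0+20+10+20 = 50 L, leaving 290.
Order the generators by kWh per L: Gen-11 17 > Gen-14 15 > Gen-13 12 > Gen-10 10.
Gen-11: +140 to 140 (cap) — 150 left.
Gen-14: +70 to 80 (cap) — 80 left.
Gen-13 takes 70 more to reach its cap of 90 — 10 left.
Gen-10 has room for 140 more but only 10 remain, so it gets 30.
Total = 17×140 + 12×90 + 15×80 + 10×30 = 4960.

4960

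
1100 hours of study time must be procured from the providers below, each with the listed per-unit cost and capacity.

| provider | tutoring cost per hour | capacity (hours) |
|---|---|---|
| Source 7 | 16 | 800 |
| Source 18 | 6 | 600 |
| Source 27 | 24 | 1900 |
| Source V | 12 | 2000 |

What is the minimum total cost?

9600

Cheapest first:
Take 600 from Source 18 at 6 ; need 500 more.
Source V at 12: take 500 of its 2000 ; requirement met.
Source 7, Source 27: unused.
Cost = 600×6 + 500×12 = 9600.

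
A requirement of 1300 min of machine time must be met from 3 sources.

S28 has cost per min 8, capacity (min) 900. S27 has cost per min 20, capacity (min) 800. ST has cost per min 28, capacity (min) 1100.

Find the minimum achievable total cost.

Use sources in increasing cost order.
S28 (8): use full 900 → 400 min to go.
Take 400 from S27 at 20 to finish.
ST: unused.
Cost = 900×8 + 400×20 = 15200.

15200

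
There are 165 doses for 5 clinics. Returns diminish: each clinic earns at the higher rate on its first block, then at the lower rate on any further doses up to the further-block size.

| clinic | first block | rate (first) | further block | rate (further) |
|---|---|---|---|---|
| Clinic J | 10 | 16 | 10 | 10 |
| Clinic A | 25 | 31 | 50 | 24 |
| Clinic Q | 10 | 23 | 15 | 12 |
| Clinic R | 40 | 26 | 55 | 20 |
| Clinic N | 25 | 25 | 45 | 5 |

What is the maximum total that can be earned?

Rank every tier by rate: Clinic A/first 31 > Clinic R/first 26 > Clinic N/first 25 > Clinic A/second 24 > Clinic Q/first 23 > Clinic R/second 20 > Clinic J/first 16 > Clinic Q/second 12 > Clinic J/second 10 > Clinic N/second 5.
Clinic A/first (31): +25 — 140 left.
Clinic R/first (26): +40 — 100 left.
Clinic N/first (25): +25 — 75 left.
Clinic A second at 24: fill all 50 — 25 left.
Fill Clinic Q first block (10 at 23) — 15 left.
15 remain; put them into Clinic R second at 20.
Total = 31×25 + 26×40 + 25×25 + 24×50 + 23×10 + 20×15 = 4170.

4170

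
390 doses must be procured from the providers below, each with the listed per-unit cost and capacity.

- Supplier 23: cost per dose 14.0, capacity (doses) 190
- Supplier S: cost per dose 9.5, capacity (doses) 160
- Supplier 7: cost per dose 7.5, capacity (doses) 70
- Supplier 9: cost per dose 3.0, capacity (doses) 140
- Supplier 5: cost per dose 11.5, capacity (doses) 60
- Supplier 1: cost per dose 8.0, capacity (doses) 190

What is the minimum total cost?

2385

Fill from the cheapest provider first.
Take 140 from Supplier 9 at 3.0 ; need 250 more.
Supplier 7 at 7.5: take all 70 doses ; 180 still needed.
Supplier 1 (8.0): take the remaining 180 ; done.
Supplier S, Supplier 5, Supplier 23: unused.
Cost = 140×3.0 + 70×7.5 + 180×8.0 = 2385.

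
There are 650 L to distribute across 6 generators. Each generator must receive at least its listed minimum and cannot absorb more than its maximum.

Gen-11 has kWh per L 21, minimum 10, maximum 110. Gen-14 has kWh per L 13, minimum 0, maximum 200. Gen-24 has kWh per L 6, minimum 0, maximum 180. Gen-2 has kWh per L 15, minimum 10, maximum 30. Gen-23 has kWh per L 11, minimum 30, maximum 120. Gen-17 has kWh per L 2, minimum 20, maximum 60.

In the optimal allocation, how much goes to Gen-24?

170

Meeting every minimum uses 10+0+0+10+30+20 = 70 L, leaving 580.
Highest kWh per L first: Gen-11 21 > Gen-2 15 > Gen-14 13 > Gen-23 11 > Gen-24 6 > Gen-17 2.
Give Gen-11 100 more to hit its cap of 110 — 480 left.
Gen-2: +20 to 30 (cap) — 460 left.
Give Gen-14 200 more to hit its cap of 200 — 260 left.
Gen-23 takes 90 more to reach its cap of 120 — 170 left.
Gen-24: +170 (room for 180) → 170. Pool exhausted.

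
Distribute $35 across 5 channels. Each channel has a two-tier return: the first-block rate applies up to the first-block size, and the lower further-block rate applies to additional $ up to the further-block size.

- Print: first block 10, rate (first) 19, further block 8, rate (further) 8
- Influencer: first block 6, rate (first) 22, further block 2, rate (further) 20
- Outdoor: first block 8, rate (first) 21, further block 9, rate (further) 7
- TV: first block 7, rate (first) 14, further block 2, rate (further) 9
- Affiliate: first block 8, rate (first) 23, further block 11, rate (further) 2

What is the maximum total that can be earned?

Order all 10 blocks by rate: Affiliate/T1 23 > Influencer/T1 22 > Outdoor/T1 21 > Influencer/T2 20 > Print/T1 19 > TV/T1 14 > TV/T2 9 > Print/T2 8 > Outdoor/T2 7 > Affiliate/T2 2.
Affiliate/T1 (23): +8 — 27 left.
Influencer T1 at 22: fill all 6 — 21 left.
Fill Outdoor T1 block (8 at 21) — 13 left.
Influencer/T2 (20): +2 — 11 left.
Print/T1 (19): +10 — 1 left.
1 remain; put them into TV T1 at 14.
Total = 23×8 + 22×6 + 21×8 + 20×2 + 19×10 + 14×1 = 728.

728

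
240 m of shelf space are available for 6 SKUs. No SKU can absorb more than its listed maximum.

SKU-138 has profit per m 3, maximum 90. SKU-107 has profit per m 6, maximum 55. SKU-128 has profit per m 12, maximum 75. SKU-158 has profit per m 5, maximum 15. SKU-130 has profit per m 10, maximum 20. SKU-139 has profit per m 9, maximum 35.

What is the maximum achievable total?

1940

Order the SKUs by profit per m: SKU-128 12 > SKU-130 10 > SKU-139 9 > SKU-107 6 > SKU-158 5 > SKU-138 3.
Give SKU-128 75 to hit its cap of 75 → 165 left.
SKU-130: +20 to 20 (cap) → 145 left.
SKU-139 takes 35 to reach its cap of 35 → 110 left.
Give SKU-107 55 to hit its cap of 55 → 55 left.
Give SKU-158 15 to hit its cap of 15 → 40 left.
SKU-138 has room for 90 but only 40 remain, so it gets 40.
Total = 3×40 + 6×55 + 12×75 + 5×15 + 10×20 + 9×35 = 1940.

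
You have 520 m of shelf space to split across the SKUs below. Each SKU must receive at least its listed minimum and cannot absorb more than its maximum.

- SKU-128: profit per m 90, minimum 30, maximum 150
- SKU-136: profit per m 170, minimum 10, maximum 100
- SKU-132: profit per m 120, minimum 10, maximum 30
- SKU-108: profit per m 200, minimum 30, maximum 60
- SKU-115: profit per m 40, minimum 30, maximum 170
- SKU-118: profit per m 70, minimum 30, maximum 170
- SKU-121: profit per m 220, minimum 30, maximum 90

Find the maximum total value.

Meeting every minimum uses 30+10+10+30+30+30+30 = 170 m, leaving 350.
Rank by profit per m: SKU-121 220 > SKU-108 200 > SKU-136 170 > SKU-132 120 > SKU-128 90 > SKU-118 70 > SKU-115 40.
SKU-121 takes 60 more to reach its cap of 90 — 290 left.
Give SKU-108 30 more to hit its cap of 60 — 260 left.
Give SKU-136 90 more to hit its cap of 100 — 170 left.
SKU-132 takes 20 more to reach its cap of 30 — 150 left.
SKU-128: +120 to 150 (cap) — 30 left.
Only 30 left; SKU-118 takes them to reach 60.
Total = 90×150 + 170×100 + 120×30 + 200×60 + 40×30 + 70×60 + 220×90 = 71300.

71300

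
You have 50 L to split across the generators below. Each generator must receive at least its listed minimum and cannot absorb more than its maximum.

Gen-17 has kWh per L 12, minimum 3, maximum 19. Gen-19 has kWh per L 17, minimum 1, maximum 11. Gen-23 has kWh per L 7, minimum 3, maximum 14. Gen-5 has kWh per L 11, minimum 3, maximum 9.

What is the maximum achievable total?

Meeting every minimum uses 3+1+3+3 = 10 L, leaving 40.
Order the generators by kWh per L: Gen-19 17 > Gen-17 12 > Gen-5 11 > Gen-23 7.
Gen-19 takes 10 more to reach its cap of 11 → 30 left.
Gen-17: +16 to 19 (cap) → 14 left.
Give Gen-5 6 more to hit its cap of 9 → 8 left.
Gen-23: +8 (room for 11) → 11. Pool exhausted.
Total = 12×19 + 17×11 + 7×11 + 11×9 = 591.

591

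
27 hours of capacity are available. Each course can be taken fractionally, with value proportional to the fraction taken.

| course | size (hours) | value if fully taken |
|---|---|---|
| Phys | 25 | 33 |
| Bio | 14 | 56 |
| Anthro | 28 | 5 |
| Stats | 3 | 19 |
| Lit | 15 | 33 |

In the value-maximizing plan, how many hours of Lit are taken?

Rank by value-to-size ratio: Stats 19/3≈6.33, Bio 56/14≈4, Lit 33/15≈2.2, Phys 33/25≈1.32, Anthro 5/28≈0.179.
All 3 hours of Stats fit (value 19) — 24 remain.
All 14 hours of Bio fit (value 56) — 10 remain.
Only 10 hours remain; take 10/15 of Lit for value 33×10/15 = 22.

10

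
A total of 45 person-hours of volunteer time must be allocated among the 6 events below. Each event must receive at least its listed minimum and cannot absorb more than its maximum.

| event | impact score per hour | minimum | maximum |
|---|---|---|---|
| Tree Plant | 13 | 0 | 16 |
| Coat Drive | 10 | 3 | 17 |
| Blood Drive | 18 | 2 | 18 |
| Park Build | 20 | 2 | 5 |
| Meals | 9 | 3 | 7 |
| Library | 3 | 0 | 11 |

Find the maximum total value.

689

Meeting every minimum uses 0+3+2+2+3+0 = 10 person-hours, leaving 35.
Rank by impact score per hour: Park Build 20 > Blood Drive 18 > Tree Plant 13 > Coat Drive 10 > Meals 9 > Library 3.
Park Build takes 3 more to reach its cap of 5 ; 32 left.
Blood Drive: +16 to 18 (cap) ; 16 left.
Give Tree Plant 16 more to hit its cap of 16 ; 0 left.
Total = 13×16 + 10×3 + 18×18 + 20×5 + 9×3 = 689.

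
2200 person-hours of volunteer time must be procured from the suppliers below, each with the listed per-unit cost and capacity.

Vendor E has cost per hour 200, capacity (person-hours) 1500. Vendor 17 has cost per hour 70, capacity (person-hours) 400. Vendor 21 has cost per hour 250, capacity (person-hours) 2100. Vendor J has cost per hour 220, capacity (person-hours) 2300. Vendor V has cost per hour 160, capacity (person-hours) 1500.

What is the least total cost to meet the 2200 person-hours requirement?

Use suppliers in increasing cost order.
Take 400 from Vendor 17 at 70 → need 1800 more.
Vendor V at 160: take all 1500 person-hours → 300 still needed.
Vendor E at 200: take 300 of its 1500 → requirement met.
Vendor J, Vendor 21: unused.
Cost = 400×70 + 1500×160 + 300×200 = 328000.

328000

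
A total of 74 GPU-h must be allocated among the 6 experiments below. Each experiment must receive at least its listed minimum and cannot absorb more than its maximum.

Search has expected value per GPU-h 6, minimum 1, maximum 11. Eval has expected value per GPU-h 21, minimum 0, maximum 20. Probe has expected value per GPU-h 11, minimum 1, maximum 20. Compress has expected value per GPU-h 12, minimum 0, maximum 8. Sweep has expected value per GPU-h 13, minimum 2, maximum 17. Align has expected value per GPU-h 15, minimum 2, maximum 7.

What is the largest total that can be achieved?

1074

Meeting every minimum uses 1+0+1+0+2+2 = 6 GPU-h, leaving 68.
Highest expected value per GPU-h first: Eval 21 > Align 15 > Sweep 13 > Compress 12 > Probe 11 > Search 6.
Eval takes 20 more to reach its cap of 20 → 48 left.
Align: +5 to 7 (cap) → 43 left.
Give Sweep 15 more to hit its cap of 17 → 28 left.
Compress takes 8 more to reach its cap of 8 → 20 left.
Probe takes 19 more to reach its cap of 20 → 1 left.
Search has room for 10 more but only 1 remain, so it gets 2.
Total = 6×2 + 21×20 + 11×20 + 12×8 + 13×17 + 15×7 = 1074.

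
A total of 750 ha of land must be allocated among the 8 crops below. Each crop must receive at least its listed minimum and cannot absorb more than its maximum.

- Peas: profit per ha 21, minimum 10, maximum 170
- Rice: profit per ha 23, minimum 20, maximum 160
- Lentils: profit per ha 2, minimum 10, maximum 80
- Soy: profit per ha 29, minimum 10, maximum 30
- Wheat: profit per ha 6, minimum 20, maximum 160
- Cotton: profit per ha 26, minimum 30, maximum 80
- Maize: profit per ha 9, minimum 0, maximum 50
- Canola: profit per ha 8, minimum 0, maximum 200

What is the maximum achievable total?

Meeting every minimum uses 10+20+10+10+20+30+0+0 = 100 ha, leaving 650.
Highest profit per ha first: Soy 29 > Cotton 26 > Rice 23 > Peas 21 > Maize 9 > Canola 8 > Wheat 6 > Lentils 2.
Give Soy 20 more to hit its cap of 30 — 630 left.
Give Cotton 50 more to hit its cap of 80 — 580 left.
Rice takes 140 more to reach its cap of 160 — 440 left.
Peas takes 160 more to reach its cap of 170 — 280 left.
Maize takes 50 more to reach its cap of 50 — 230 left.
Give Canola 200 more to hit its cap of 200 — 30 left.
Only 30 left; Wheat takes them to reach 50.
Total = 21×170 + 23×160 + 2×10 + 29×30 + 6×50 + 26×80 + 9×50 + 8×200 = 12570.

12570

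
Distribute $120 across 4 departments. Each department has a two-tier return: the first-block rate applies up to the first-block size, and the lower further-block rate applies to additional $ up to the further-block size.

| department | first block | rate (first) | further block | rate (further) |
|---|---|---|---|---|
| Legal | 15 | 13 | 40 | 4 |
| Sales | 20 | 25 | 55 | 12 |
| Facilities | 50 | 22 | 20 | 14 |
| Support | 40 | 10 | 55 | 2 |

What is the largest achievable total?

2255

Rank every tier by rate: Sales/T1 25 > Facilities/T1 22 > Facilities/T2 14 > Legal/T1 13 > Sales/T2 12 > Support/T1 10 > Legal/T2 4 > Support/T2 2.
Sales/T1 (25): +20 — 100 left.
Fill Facilities T1 block (50 at 22) — 50 left.
Facilities/T2 (14): +20 — 30 left.
Legal T1 at 13: fill all 15 — 15 left.
Sales/T2: +15 of 55 at 12; pool empty.
Total = 25×20 + 22×50 + 14×20 + 13×15 + 12×15 = 2255.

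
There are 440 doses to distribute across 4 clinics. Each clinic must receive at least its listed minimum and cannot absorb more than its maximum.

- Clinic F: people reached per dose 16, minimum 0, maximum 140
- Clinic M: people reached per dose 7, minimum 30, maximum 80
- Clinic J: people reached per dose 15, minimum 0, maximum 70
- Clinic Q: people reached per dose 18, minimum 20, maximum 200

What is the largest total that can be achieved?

7100

Meeting every minimum uses 0+30+0+20 = 50 doses, leaving 390.
Order the clinics by people reached per dose: Clinic Q 18 > Clinic F 16 > Clinic J 15 > Clinic M 7.
Clinic Q takes 180 more to reach its cap of 200 ; 210 left.
Clinic F: +140 to 140 (cap) ; 70 left.
Clinic J takes 70 more to reach its cap of 70 ; 0 left.
Total = 16×140 + 7×30 + 15×70 + 18×200 = 7100.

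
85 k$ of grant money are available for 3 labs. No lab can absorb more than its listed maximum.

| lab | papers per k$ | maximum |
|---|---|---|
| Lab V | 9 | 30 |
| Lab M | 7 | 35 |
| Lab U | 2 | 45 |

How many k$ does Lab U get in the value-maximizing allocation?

20

Order the labs by papers per k$: Lab V 9 > Lab M 7 > Lab U 2.
Give Lab V 30 to hit its cap of 30 → 55 left.
Give Lab M 35 to hit its cap of 35 → 20 left.
Lab U has room for 45 but only 20 remain, so it gets 20.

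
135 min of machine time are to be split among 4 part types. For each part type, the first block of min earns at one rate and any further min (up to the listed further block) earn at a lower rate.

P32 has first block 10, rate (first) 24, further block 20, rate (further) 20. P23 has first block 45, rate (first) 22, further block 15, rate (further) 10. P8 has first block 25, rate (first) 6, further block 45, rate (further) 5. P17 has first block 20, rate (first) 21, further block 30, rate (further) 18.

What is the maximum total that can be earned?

Treat each block as its own option and order by rate: P32/tier1 24 > P23/tier1 22 > P17/tier1 21 > P32/tier2 20 > P17/tier2 18 > P23/tier2 10 > P8/tier1 6 > P8/tier2 5.
P32/tier1 (24): +10 ; 125 left.
P23 tier1 at 22: fill all 45 ; 80 left.
P17/tier1 (21): +20 ; 60 left.
P32 tier2 at 20: fill all 20 ; 40 left.
Fill P17 tier2 block (30 at 18) ; 10 left.
P23 tier2 at 10: only 10 left, fill 10.
Total = 24×10 + 22×45 + 21×20 + 20×20 + 18×30 + 10×10 = 2690.

2690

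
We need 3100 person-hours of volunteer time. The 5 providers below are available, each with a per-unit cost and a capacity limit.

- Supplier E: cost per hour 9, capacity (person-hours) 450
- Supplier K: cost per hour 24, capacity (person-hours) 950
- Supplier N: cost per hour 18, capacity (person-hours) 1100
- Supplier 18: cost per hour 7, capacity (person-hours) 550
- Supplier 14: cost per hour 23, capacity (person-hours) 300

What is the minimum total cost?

Cheapest first:
Take 550 from Supplier 18 at 7 — need 2550 more.
Supplier E (9): use full 450 — 2100 person-hours to go.
Supplier N (18): use full 1100 — 1000 person-hours to go.
Take 300 from Supplier 14 at 23 — need 700 more.
Take 700 from Supplier K at 24 to finish.
Cost = 550×7 + 450×9 + 1100×18 + 300×23 + 700×24 = 51400.

51400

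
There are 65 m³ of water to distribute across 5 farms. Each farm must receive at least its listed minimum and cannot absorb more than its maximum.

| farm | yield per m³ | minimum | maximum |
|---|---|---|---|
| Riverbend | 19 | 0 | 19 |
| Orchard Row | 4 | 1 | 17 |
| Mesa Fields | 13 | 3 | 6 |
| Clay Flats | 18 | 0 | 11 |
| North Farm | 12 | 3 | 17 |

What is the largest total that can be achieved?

889

Meeting every minimum uses 0+1+3+0+3 = 7 m³, leaving 58.
Rank by yield per m³: Riverbend 19 > Clay Flats 18 > Mesa Fields 13 > North Farm 12 > Orchard Row 4.
Give Riverbend 19 more to hit its cap of 19 ; 39 left.
Give Clay Flats 11 more to hit its cap of 11 ; 28 left.
Mesa Fields takes 3 more to reach its cap of 6 ; 25 left.
Give North Farm 14 more to hit its cap of 17 ; 11 left.
Orchard Row: +11 (room for 16) → 12. Pool exhausted.
Total = 19×19 + 4×12 + 13×6 + 18×11 + 12×17 = 889.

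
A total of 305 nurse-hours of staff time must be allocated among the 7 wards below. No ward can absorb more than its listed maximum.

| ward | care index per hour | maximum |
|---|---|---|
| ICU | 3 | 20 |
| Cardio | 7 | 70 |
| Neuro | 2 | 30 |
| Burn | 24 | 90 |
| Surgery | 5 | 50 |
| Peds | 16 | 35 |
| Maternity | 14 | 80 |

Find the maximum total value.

Rank by care index per hour: Burn 24 > Peds 16 > Maternity 14 > Cardio 7 > Surgery 5 > ICU 3 > Neuro 2.
Give Burn 90 to hit its cap of 90 — 215 left.
Give Peds 35 to hit its cap of 35 — 180 left.
Maternity: +80 to 80 (cap) — 100 left.
Cardio: +70 to 70 (cap) — 30 left.
Surgery: +30 (room for 50) → 30. Pool exhausted.
Total = 7×70 + 24×90 + 5×30 + 16×35 + 14×80 = 4480.

4480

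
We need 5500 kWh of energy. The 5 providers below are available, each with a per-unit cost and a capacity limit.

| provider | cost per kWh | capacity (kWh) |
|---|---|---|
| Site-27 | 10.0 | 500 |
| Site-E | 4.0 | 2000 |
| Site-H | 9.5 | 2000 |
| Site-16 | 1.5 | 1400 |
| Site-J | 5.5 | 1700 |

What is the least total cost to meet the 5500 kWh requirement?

Fill from the cheapest provider first.
Site-16 at 1.5: take all 1400 kWh — 4100 still needed.
Site-E (4.0): use full 2000 — 2100 kWh to go.
Site-J at 5.5: take all 1700 kWh — 400 still needed.
Site-H at 9.5: take 400 of its 2000 — requirement met.
Site-27: unused.
Cost = 1400×1.5 + 2000×4.0 + 1700×5.5 + 400×9.5 = 23250.

23250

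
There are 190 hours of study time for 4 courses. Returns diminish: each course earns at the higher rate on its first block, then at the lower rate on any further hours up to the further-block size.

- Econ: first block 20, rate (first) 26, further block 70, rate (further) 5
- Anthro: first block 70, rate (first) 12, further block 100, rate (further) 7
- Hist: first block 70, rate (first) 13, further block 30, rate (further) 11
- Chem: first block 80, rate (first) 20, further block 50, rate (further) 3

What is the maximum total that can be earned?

3270

Rank every tier by rate: Econ/T1 26 > Chem/T1 20 > Hist/T1 13 > Anthro/T1 12 > Hist/T2 11 > Anthro/T2 7 > Econ/T2 5 > Chem/T2 3.
Econ/T1 (26): +20 ; 170 left.
Chem T1 at 20: fill all 80 ; 90 left.
Fill Hist T1 block (70 at 13) ; 20 left.
20 remain; put them into Anthro T1 at 12.
Total = 26×20 + 20×80 + 13×70 + 12×20 = 3270.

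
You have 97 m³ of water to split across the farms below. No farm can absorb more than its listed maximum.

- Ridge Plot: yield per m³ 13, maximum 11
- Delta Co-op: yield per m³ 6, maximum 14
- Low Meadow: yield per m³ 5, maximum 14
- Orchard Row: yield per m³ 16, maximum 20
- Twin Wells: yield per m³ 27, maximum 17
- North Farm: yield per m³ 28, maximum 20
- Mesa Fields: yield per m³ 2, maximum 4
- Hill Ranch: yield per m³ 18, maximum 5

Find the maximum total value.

Highest yield per m³ first: North Farm 28 > Twin Wells 27 > Hill Ranch 18 > Orchard Row 16 > Ridge Plot 13 > Delta Co-op 6 > Low Meadow 5 > Mesa Fields 2.
North Farm takes 20 to reach its cap of 20 ; 77 left.
Twin Wells: +17 to 17 (cap) ; 60 left.
Hill Ranch takes 5 to reach its cap of 5 ; 55 left.
Orchard Row: +20 to 20 (cap) ; 35 left.
Ridge Plot takes 11 to reach its cap of 11 ; 24 left.
Delta Co-op takes 14 to reach its cap of 14 ; 10 left.
Low Meadow: +10 (room for 14) → 10. Pool exhausted.
Total = 13×11 + 6×14 + 5×10 + 16×20 + 27×17 + 28×20 + 18×5 = 1706.

1706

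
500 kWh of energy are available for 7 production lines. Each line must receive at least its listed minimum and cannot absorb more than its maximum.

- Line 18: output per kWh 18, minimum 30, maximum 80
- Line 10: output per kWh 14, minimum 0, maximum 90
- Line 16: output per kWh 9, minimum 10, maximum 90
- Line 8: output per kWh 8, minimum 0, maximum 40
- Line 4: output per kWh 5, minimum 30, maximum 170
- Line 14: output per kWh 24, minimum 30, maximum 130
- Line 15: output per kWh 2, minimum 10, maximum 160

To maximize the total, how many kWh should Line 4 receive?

Meeting every minimum uses 30+0+10+0+30+30+10 = 110 kWh, leaving 390.
Highest output per kWh first: Line 14 24 > Line 18 18 > Line 10 14 > Line 16 9 > Line 8 8 > Line 4 5 > Line 15 2.
Give Line 14 100 more to hit its cap of 130 — 290 left.
Line 18 takes 50 more to reach its cap of 80 — 240 left.
Line 10 takes 90 more to reach its cap of 90 — 150 left.
Give Line 16 80 more to hit its cap of 90 — 70 left.
Line 8 takes 40 more to reach its cap of 40 — 30 left.
Line 4 has room for 140 more but only 30 remain, so it gets 60.

60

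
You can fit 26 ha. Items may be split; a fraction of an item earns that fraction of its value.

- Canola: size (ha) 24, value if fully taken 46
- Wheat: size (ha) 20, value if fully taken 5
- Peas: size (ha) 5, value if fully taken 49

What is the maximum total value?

89.25

Rank by value-to-size ratio: Peas 49/5≈9.8, Canola 46/24≈1.92, Wheat 5/20≈0.25.
Peas: take in full, 5 ha for value 49 ; 21 left.
21 ha left: a 21/24 share of Canola gives 46×21/24 = 40.25.
Total value = 89.25.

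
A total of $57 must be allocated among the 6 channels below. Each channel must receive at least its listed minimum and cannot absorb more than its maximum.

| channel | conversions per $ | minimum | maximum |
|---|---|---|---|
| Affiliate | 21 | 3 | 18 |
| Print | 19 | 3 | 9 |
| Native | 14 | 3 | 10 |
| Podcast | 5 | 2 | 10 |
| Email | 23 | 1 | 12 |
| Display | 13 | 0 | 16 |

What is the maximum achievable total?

1053

Meeting every minimum uses 3+3+3+2+1+0 = 12 $, leaving 45.
Order the channels by conversions per $: Email 23 > Affiliate 21 > Print 19 > Native 14 > Display 13 > Podcast 5.
Give Email 11 more to hit its cap of 12 ; 34 left.
Give Affiliate 15 more to hit its cap of 18 ; 19 left.
Print: +6 to 9 (cap) ; 13 left.
Native takes 7 more to reach its cap of 10 ; 6 left.
Display has room for 16 more but only 6 remain, so it gets 6.
Total = 21×18 + 19×9 + 14×10 + 5×2 + 23×12 + 13×6 = 1053.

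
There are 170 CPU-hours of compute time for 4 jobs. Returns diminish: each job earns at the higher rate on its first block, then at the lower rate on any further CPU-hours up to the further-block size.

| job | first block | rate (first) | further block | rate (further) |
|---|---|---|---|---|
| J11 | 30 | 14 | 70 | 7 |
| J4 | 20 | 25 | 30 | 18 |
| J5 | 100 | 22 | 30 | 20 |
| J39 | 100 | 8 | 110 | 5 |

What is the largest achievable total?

Treat each block as its own option and order by rate: J4/tier1 25 > J5/tier1 22 > J5/tier2 20 > J4/tier2 18 > J11/tier1 14 > J39/tier1 8 > J11/tier2 7 > J39/tier2 5.
Fill J4 tier1 block (20 at 25) — 150 left.
J5/tier1 (22): +100 — 50 left.
Fill J5 tier2 block (30 at 20) — 20 left.
J4 tier2 at 18: only 20 left, fill 20.
Total = 25×20 + 22×100 + 20×30 + 18×20 = 3660.

3660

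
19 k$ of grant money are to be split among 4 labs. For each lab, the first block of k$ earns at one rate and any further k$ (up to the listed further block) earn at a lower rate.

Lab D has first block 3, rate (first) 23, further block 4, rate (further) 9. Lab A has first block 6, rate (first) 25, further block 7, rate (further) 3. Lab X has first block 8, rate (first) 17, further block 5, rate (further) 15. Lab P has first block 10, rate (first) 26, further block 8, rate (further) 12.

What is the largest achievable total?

479

Treat each block as its own option and order by rate: Lab P/first 26 > Lab A/first 25 > Lab D/first 23 > Lab X/first 17 > Lab X/second 15 > Lab P/second 12 > Lab D/second 9 > Lab A/second 3.
Fill Lab P first block (10 at 26) ; 9 left.
Lab A/first (25): +6 ; 3 left.
Fill Lab D first block (3 at 23) ; 0 left.
Total = 26×10 + 25×6 + 23×3 = 479.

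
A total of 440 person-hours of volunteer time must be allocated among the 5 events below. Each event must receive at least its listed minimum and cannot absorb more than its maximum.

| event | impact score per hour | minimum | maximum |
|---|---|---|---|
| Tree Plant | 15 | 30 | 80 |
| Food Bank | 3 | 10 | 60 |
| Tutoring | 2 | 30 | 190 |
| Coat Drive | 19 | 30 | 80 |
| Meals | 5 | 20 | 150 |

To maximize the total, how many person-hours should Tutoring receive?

70

Meeting every minimum uses 30+10+30+30+20 = 120 person-hours, leaving 320.
Order the events by impact score per hour: Coat Drive 19 > Tree Plant 15 > Meals 5 > Food Bank 3 > Tutoring 2.
Give Coat Drive 50 more to hit its cap of 80 ; 270 left.
Give Tree Plant 50 more to hit its cap of 80 ; 220 left.
Give Meals 130 more to hit its cap of 150 ; 90 left.
Food Bank: +50 to 60 (cap) ; 40 left.
Tutoring: +40 (room for 160) → 70. Pool exhausted.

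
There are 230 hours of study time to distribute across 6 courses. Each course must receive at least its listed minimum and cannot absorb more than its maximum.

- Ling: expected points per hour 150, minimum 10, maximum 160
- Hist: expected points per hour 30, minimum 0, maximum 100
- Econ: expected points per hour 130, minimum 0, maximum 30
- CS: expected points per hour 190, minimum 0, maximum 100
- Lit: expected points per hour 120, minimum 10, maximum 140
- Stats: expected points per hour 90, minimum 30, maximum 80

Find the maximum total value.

Meeting every minimum uses 10+0+0+0+10+30 = 50 hours, leaving 180.
Rank by expected points per hour: CS 190 > Ling 150 > Econ 130 > Lit 120 > Stats 90 > Hist 30.
CS takes 100 more to reach its cap of 100 — 80 left.
Ling has room for 150 more but only 80 remain, so it gets 90.
Total = 150×90 + 190×100 + 120×10 + 90×30 = 36400.

36400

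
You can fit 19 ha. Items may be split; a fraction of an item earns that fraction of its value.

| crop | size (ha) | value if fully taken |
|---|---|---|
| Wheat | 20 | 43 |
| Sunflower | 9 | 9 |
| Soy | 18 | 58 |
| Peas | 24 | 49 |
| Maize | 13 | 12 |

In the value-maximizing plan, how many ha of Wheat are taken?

1

Rank by value-to-size ratio: Soy 58/18≈3.22, Wheat 43/20≈2.15, Peas 49/24≈2.04, Sunflower 9/9≈1, Maize 12/13≈0.923.
All 18 ha of Soy fit (value 58) → 1 remain.
Only 1 ha remain; take 1/20 of Wheat for value 43×1/20 = 2.15.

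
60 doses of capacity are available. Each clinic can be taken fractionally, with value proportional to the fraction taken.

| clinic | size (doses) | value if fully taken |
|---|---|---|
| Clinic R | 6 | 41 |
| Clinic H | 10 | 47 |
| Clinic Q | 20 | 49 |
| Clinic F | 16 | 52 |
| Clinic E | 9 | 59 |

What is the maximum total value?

245.55

Rank by value-to-size ratio: Clinic R 41/6≈6.83, Clinic E 59/9≈6.56, Clinic H 47/10≈4.7, Clinic F 52/16≈3.25, Clinic Q 49/20≈2.45.
Clinic R: take in full, 6 doses for value 41 — 54 left.
Take all of Clinic E (9 doses, value 59) — 45 doses left.
Clinic H: take in full, 10 doses for value 47 — 35 left.
Clinic F: take in full, 16 doses for value 52 — 19 left.
19 doses left: a 19/20 share of Clinic Q gives 49×19/20 = 46.55.
Total value = 245.55.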